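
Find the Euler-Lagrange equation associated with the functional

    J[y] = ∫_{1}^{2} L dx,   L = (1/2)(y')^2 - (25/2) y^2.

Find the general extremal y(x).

The Lagrangian is L = (1/2)(y')^2 - (25/2) y^2.
∂L/∂y = -25y.
∂L/∂y' = y'.
The Euler-Lagrange equation d/dx(∂L/∂y') − ∂L/∂y = 0 becomes:
    y'' + 25 y = 0
General solution: y(x) = A sin(5x) + B cos(5x), where A and B are arbitrary constants fixed by the endpoint conditions.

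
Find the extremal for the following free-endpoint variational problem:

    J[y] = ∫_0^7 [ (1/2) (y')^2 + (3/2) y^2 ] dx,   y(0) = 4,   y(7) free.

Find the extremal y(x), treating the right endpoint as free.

The Lagrangian L = (1/2) (y')^2 + (3/2) y^2 gives
    ∂L/∂y = 3 y,   ∂L/∂y' = y'.
Euler-Lagrange: y'' − 3 y = 0.
With k = sqrt(3), the general solution is
    y(x) = A cosh(sqrt(3) x) + B sinh(sqrt(3) x).
Fixed left endpoint y(0) = 4 ⇒ A = 4.
The right endpoint x = 7 is free, so the natural (transversality) condition is ∂L/∂y' |_{x=7} = 0, i.e. y'(7) = 0.
Compute y'(x) = A k sinh(k x) + B k cosh(k x), so
    y'(7) = A k sinh(k·7) + B k cosh(k·7) = 0
    ⇒ B = −A tanh(k·7) = − 4 tanh(sqrt(3)·7).
Therefore the extremal is
    y(x) = 4 cosh(sqrt(3) x) − 4 tanh(sqrt(3)·7) sinh(sqrt(3) x).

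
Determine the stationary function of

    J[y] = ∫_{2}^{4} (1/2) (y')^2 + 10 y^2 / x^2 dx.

The Lagrangian is L = (1/2) (y')^2 + 10 y^2 / x^2.
Compute ∂L/∂y = 20y/x^2, ∂L/∂y' = y'.
The Euler-Lagrange equation d/dx(∂L/∂y') − ∂L/∂y = 0 reduces to
    y'' − 20/x^2 · y = 0  (x > 0).
Its general solution is
    y(x) = A x^5 + B x^(-4),
with A, B fixed by the endpoint conditions.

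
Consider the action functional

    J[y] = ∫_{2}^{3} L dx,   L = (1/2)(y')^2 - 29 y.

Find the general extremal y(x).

The Lagrangian is L = (1/2)(y')^2 - 29 y.
∂L/∂y = -29.
∂L/∂y' = y'.
The Euler-Lagrange equation d/dx(∂L/∂y') − ∂L/∂y = 0 becomes:
    y'' + 29 = 0
General solution: y(x) = -(29/2) x^2 + A x + B, where A and B are arbitrary constants fixed by the endpoint conditions.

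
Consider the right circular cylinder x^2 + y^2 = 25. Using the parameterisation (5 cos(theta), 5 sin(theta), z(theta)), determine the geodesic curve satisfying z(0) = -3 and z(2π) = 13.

Parameterise the cylinder of radius R = 5 as
    r(θ) = (5 cos θ, 5 sin θ, z(θ)).
The arc-length element is
    ds = sqrt(25 + (dz/dθ)^2) dθ,
so the Lagrangian is L = sqrt(25 + z'^2).
L depends on z' only, not on z or θ, so ∂L/∂z = 0 and
    ∂L/∂z' = z' / sqrt(25 + z'^2).
The Euler-Lagrange equation gives
    d/dθ( z' / sqrt(25 + z'^2) ) = 0,
so z' is constant. Integrating once:
    z(θ) = a θ + b,
a helix on the cylinder (a straight line when the cylinder is unrolled). The constants a, b are determined by the endpoint conditions.
With endpoint conditions z(0) = -3 and z(2π) = 13: from z(0) = b we get b = -3, and a·2π + -3 = 13 gives a = 8/π, so
    z(θ) = (8/π) θ − 3.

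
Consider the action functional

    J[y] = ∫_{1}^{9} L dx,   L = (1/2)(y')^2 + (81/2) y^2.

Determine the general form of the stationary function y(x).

The Lagrangian is L = (1/2)(y')^2 + (81/2) y^2.
∂L/∂y = 81y.
∂L/∂y' = y'.
The Euler-Lagrange equation d/dx(∂L/∂y') − ∂L/∂y = 0 becomes:
    y'' - 81 y = 0
General solution: y(x) = A e^(9x) + B e^(-9x), where A and B are arbitrary constants fixed by the endpoint conditions.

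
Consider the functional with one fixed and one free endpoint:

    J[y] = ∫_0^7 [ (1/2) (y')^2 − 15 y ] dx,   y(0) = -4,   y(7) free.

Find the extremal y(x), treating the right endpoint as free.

The Lagrangian L = (1/2) (y')^2 − 15 y gives
    ∂L/∂y = −15,   ∂L/∂y' = y'.
Euler-Lagrange: d/dx(y') − (−15) = 0, i.e. y'' + 15 = 0, so
    y(x) = −(15/2) x^2 + C1 x + C2.
Fixed left endpoint y(0) = -4 ⇒ C2 = -4.
The right endpoint x = 7 is free, so the natural (transversality) condition is ∂L/∂y' |_{x=7} = 0, i.e. y'(7) = 0.
Compute y'(x) = −15 x + C1, so y'(7) = −105 + C1 = 0 ⇒ C1 = 105.
Therefore the extremal is
    y(x) = −(15/2) x^2 + 105 x − 4.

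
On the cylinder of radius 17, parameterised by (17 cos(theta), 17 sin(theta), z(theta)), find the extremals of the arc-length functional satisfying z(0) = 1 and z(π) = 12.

Parameterise the cylinder of radius R = 17 as
    r(θ) = (17 cos θ, 17 sin θ, z(θ)).
The arc-length element is
    ds = sqrt(289 + (dz/dθ)^2) dθ,
so the Lagrangian is L = sqrt(289 + z'^2).
L depends on z' only, not on z or θ, so ∂L/∂z = 0 and
    ∂L/∂z' = z' / sqrt(289 + z'^2).
The Euler-Lagrange equation gives
    d/dθ( z' / sqrt(289 + z'^2) ) = 0,
so z' is constant. Integrating once:
    z(θ) = a θ + b,
a helix on the cylinder (a straight line when the cylinder is unrolled). The constants a, b are determined by the endpoint conditions.
With endpoint conditions z(0) = 1 and z(π) = 12: from z(0) = b we get b = 1, and a·π + 1 = 12 gives a = 11/π, so
    z(θ) = (11/π) θ + 1.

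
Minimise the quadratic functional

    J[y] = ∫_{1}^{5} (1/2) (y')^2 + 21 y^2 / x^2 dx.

The Lagrangian is L = (1/2) (y')^2 + 21 y^2 / x^2.
Compute ∂L/∂y = 42y/x^2, ∂L/∂y' = y'.
The Euler-Lagrange equation d/dx(∂L/∂y') − ∂L/∂y = 0 reduces to
    y'' − 42/x^2 · y = 0  (x > 0).
Its general solution is
    y(x) = A x^7 + B x^(-6),
with A, B fixed by the endpoint conditions.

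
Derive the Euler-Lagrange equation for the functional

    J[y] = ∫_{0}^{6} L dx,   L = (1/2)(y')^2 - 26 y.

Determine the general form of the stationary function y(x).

The Lagrangian is L = (1/2)(y')^2 - 26 y.
∂L/∂y = -26.
∂L/∂y' = y'.
The Euler-Lagrange equation d/dx(∂L/∂y') − ∂L/∂y = 0 becomes:
    y'' + 26 = 0
General solution: y(x) = -13 x^2 + A x + B, where A and B are arbitrary constants fixed by the endpoint conditions.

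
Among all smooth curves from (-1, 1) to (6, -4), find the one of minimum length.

Arc-length functional: J[y] = ∫ sqrt(1 + (y')^2) dx.
Lagrangian L = sqrt(1 + (y')^2) has no explicit y dependence, so ∂L/∂y = 0 and the Euler-Lagrange equation gives
    d/dx( y' / sqrt(1 + (y')^2) ) = 0  ⇒  y' / sqrt(1 + (y')^2) = const.
Hence y' is constant, so y(x) is affine.
Fitting the endpoints (-1, 1) and (6, -4):
    slope m = ((-4) − 1) / (6 − (-1)) = -5/7,
    intercept c = 1 − m·(-1) = 2/7.
Extremal: y(x) = (-5/7) x + 2/7.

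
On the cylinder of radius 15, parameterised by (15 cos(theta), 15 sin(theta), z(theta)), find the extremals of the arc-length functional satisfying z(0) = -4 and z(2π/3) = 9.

Parameterise the cylinder of radius R = 15 as
    r(θ) = (15 cos θ, 15 sin θ, z(θ)).
The arc-length element is
    ds = sqrt(225 + (dz/dθ)^2) dθ,
so the Lagrangian is L = sqrt(225 + z'^2).
L depends on z' only, not on z or θ, so ∂L/∂z = 0 and
    ∂L/∂z' = z' / sqrt(225 + z'^2).
The Euler-Lagrange equation gives
    d/dθ( z' / sqrt(225 + z'^2) ) = 0,
so z' is constant. Integrating once:
    z(θ) = a θ + b,
a helix on the cylinder (a straight line when the cylinder is unrolled). The constants a, b are determined by the endpoint conditions.
With endpoint conditions z(0) = -4 and z(2π/3) = 9: from z(0) = b we get b = -4, and a·2π/3 + -4 = 9 gives a = 39/(2π), so
    z(θ) = (39/(2π)) θ − 4.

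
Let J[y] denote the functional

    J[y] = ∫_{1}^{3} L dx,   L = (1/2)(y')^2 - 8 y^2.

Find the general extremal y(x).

The Lagrangian is L = (1/2)(y')^2 - 8 y^2.
∂L/∂y = -16y.
∂L/∂y' = y'.
The Euler-Lagrange equation d/dx(∂L/∂y') − ∂L/∂y = 0 becomes:
    y'' + 16 y = 0
General solution: y(x) = A sin(4x) + B cos(4x), where A and B are arbitrary constants fixed by the endpoint conditions.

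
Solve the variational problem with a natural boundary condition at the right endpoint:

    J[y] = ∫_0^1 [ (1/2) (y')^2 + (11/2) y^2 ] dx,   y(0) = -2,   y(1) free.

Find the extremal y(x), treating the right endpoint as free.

The Lagrangian L = (1/2) (y')^2 + (11/2) y^2 gives
    ∂L/∂y = 11 y,   ∂L/∂y' = y'.
Euler-Lagrange: y'' − 11 y = 0.
With k = sqrt(11), the general solution is
    y(x) = A cosh(sqrt(11) x) + B sinh(sqrt(11) x).
Fixed left endpoint y(0) = -2 ⇒ A = -2.
The right endpoint x = 1 is free, so the natural (transversality) condition is ∂L/∂y' |_{x=1} = 0, i.e. y'(1) = 0.
Compute y'(x) = A k sinh(k x) + B k cosh(k x), so
    y'(1) = A k sinh(k·1) + B k cosh(k·1) = 0
    ⇒ B = −A tanh(k·1) = 2 tanh(sqrt(11)·1).
Therefore the extremal is
    y(x) = −2 cosh(sqrt(11) x) + 2 tanh(sqrt(11)·1) sinh(sqrt(11) x).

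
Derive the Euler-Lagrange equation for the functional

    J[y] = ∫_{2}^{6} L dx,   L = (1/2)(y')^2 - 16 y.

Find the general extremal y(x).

The Lagrangian is L = (1/2)(y')^2 - 16 y.
∂L/∂y = -16.
∂L/∂y' = y'.
The Euler-Lagrange equation d/dx(∂L/∂y') − ∂L/∂y = 0 becomes:
    y'' + 16 = 0
General solution: y(x) = -8 x^2 + A x + B, where A and B are arbitrary constants fixed by the endpoint conditions.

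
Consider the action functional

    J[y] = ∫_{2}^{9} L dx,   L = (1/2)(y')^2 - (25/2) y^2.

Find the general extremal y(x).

The Lagrangian is L = (1/2)(y')^2 - (25/2) y^2.
∂L/∂y = -25y.
∂L/∂y' = y'.
The Euler-Lagrange equation d/dx(∂L/∂y') − ∂L/∂y = 0 becomes:
    y'' + 25 y = 0
General solution: y(x) = A sin(5x) + B cos(5x), where A and B are arbitrary constants fixed by the endpoint conditions.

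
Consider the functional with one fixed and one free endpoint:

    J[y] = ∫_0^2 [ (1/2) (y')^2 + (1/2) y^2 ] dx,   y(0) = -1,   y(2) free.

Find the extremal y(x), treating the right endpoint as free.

The Lagrangian L = (1/2) (y')^2 + (1/2) y^2 gives
    ∂L/∂y = 1 y,   ∂L/∂y' = y'.
Euler-Lagrange: y'' − y = 0.
With k = 1, the general solution is
    y(x) = A cosh(x) + B sinh(x).
Fixed left endpoint y(0) = -1 ⇒ A = -1.
The right endpoint x = 2 is free, so the natural (transversality) condition is ∂L/∂y' |_{x=2} = 0, i.e. y'(2) = 0.
Compute y'(x) = A k sinh(k x) + B k cosh(k x), so
    y'(2) = A k sinh(k·2) + B k cosh(k·2) = 0
    ⇒ B = −A tanh(k·2) = tanh(1·2).
Therefore the extremal is
    y(x) = −cosh(1 x) + tanh(1·2) sinh(1 x).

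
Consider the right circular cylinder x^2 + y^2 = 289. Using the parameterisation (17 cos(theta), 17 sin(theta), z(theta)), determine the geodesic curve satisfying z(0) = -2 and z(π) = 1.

Parameterise the cylinder of radius R = 17 as
    r(θ) = (17 cos θ, 17 sin θ, z(θ)).
The arc-length element is
    ds = sqrt(289 + (dz/dθ)^2) dθ,
so the Lagrangian is L = sqrt(289 + z'^2).
L depends on z' only, not on z or θ, so ∂L/∂z = 0 and
    ∂L/∂z' = z' / sqrt(289 + z'^2).
The Euler-Lagrange equation gives
    d/dθ( z' / sqrt(289 + z'^2) ) = 0,
so z' is constant. Integrating once:
    z(θ) = a θ + b,
a helix on the cylinder (a straight line when the cylinder is unrolled). The constants a, b are determined by the endpoint conditions.
With endpoint conditions z(0) = -2 and z(π) = 1: from z(0) = b we get b = -2, and a·π + -2 = 1 gives a = 3/π, so
    z(θ) = (3/π) θ − 2.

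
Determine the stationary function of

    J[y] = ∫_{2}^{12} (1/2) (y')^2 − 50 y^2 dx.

The Lagrangian is L = (1/2) (y')^2 − 50 y^2.
Compute ∂L/∂y = -100y, ∂L/∂y' = y'.
The Euler-Lagrange equation d/dx(∂L/∂y') − ∂L/∂y = 0 reduces to
    y'' + 100 y = 0.
Its general solution is
    y(x) = A sin(10x) + B cos(10x),
with A, B fixed by the endpoint conditions.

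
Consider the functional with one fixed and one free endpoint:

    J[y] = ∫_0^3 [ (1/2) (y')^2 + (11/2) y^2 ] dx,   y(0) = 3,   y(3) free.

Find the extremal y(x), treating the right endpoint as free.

The Lagrangian L = (1/2) (y')^2 + (11/2) y^2 gives
    ∂L/∂y = 11 y,   ∂L/∂y' = y'.
Euler-Lagrange: y'' − 11 y = 0.
With k = sqrt(11), the general solution is
    y(x) = A cosh(sqrt(11) x) + B sinh(sqrt(11) x).
Fixed left endpoint y(0) = 3 ⇒ A = 3.
The right endpoint x = 3 is free, so the natural (transversality) condition is ∂L/∂y' |_{x=3} = 0, i.e. y'(3) = 0.
Compute y'(x) = A k sinh(k x) + B k cosh(k x), so
    y'(3) = A k sinh(k·3) + B k cosh(k·3) = 0
    ⇒ B = −A tanh(k·3) = − 3 tanh(sqrt(11)·3).
Therefore the extremal is
    y(x) = 3 cosh(sqrt(11) x) − 3 tanh(sqrt(11)·3) sinh(sqrt(11) x).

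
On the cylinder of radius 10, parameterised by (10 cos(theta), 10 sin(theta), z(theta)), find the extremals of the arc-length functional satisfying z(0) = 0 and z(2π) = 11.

Parameterise the cylinder of radius R = 10 as
    r(θ) = (10 cos θ, 10 sin θ, z(θ)).
The arc-length element is
    ds = sqrt(100 + (dz/dθ)^2) dθ,
so the Lagrangian is L = sqrt(100 + z'^2).
L depends on z' only, not on z or θ, so ∂L/∂z = 0 and
    ∂L/∂z' = z' / sqrt(100 + z'^2).
The Euler-Lagrange equation gives
    d/dθ( z' / sqrt(100 + z'^2) ) = 0,
so z' is constant. Integrating once:
    z(θ) = a θ + b,
a helix on the cylinder (a straight line when the cylinder is unrolled). The constants a, b are determined by the endpoint conditions.
With endpoint conditions z(0) = 0 and z(2π) = 11: from z(0) = b we get b = 0, and a·2π + 0 = 11 gives a = 11/(2π), so
    z(θ) = (11/(2π)) θ.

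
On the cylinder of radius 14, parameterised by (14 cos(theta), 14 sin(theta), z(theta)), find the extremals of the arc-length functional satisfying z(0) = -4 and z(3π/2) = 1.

Parameterise the cylinder of radius R = 14 as
    r(θ) = (14 cos θ, 14 sin θ, z(θ)).
The arc-length element is
    ds = sqrt(196 + (dz/dθ)^2) dθ,
so the Lagrangian is L = sqrt(196 + z'^2).
L depends on z' only, not on z or θ, so ∂L/∂z = 0 and
    ∂L/∂z' = z' / sqrt(196 + z'^2).
The Euler-Lagrange equation gives
    d/dθ( z' / sqrt(196 + z'^2) ) = 0,
so z' is constant. Integrating once:
    z(θ) = a θ + b,
a helix on the cylinder (a straight line when the cylinder is unrolled). The constants a, b are determined by the endpoint conditions.
With endpoint conditions z(0) = -4 and z(3π/2) = 1: from z(0) = b we get b = -4, and a·3π/2 + -4 = 1 gives a = 10/(3π), so
    z(θ) = (10/(3π)) θ − 4.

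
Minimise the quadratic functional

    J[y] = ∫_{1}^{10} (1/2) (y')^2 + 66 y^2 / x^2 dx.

The Lagrangian is L = (1/2) (y')^2 + 66 y^2 / x^2.
Compute ∂L/∂y = 132y/x^2, ∂L/∂y' = y'.
The Euler-Lagrange equation d/dx(∂L/∂y') − ∂L/∂y = 0 reduces to
    y'' − 132/x^2 · y = 0  (x > 0).
Its general solution is
    y(x) = A x^12 + B x^(-11),
with A, B fixed by the endpoint conditions.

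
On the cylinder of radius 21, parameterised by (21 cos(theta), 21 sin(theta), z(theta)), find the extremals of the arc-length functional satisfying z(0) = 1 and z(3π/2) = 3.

Parameterise the cylinder of radius R = 21 as
    r(θ) = (21 cos θ, 21 sin θ, z(θ)).
The arc-length element is
    ds = sqrt(441 + (dz/dθ)^2) dθ,
so the Lagrangian is L = sqrt(441 + z'^2).
L depends on z' only, not on z or θ, so ∂L/∂z = 0 and
    ∂L/∂z' = z' / sqrt(441 + z'^2).
The Euler-Lagrange equation gives
    d/dθ( z' / sqrt(441 + z'^2) ) = 0,
so z' is constant. Integrating once:
    z(θ) = a θ + b,
a helix on the cylinder (a straight line when the cylinder is unrolled). The constants a, b are determined by the endpoint conditions.
With endpoint conditions z(0) = 1 and z(3π/2) = 3: from z(0) = b we get b = 1, and a·3π/2 + 1 = 3 gives a = 4/(3π), so
    z(θ) = (4/(3π)) θ + 1.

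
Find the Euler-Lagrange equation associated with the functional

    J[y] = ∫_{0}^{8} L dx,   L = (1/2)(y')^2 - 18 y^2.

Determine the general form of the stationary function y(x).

The Lagrangian is L = (1/2)(y')^2 - 18 y^2.
∂L/∂y = -36y.
∂L/∂y' = y'.
The Euler-Lagrange equation d/dx(∂L/∂y') − ∂L/∂y = 0 becomes:
    y'' + 36 y = 0
General solution: y(x) = A sin(6x) + B cos(6x), where A and B are arbitrary constants fixed by the endpoint conditions.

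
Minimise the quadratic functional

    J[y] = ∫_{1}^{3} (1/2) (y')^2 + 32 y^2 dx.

The Lagrangian is L = (1/2) (y')^2 + 32 y^2.
Compute ∂L/∂y = 64y, ∂L/∂y' = y'.
The Euler-Lagrange equation d/dx(∂L/∂y') − ∂L/∂y = 0 reduces to
    y'' − 64 y = 0.
Its general solution is
    y(x) = A e^(8x) + B e^(−8x),
with A, B fixed by the endpoint conditions.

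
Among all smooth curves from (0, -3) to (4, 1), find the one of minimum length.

Arc-length functional: J[y] = ∫ sqrt(1 + (y')^2) dx.
Lagrangian L = sqrt(1 + (y')^2) has no explicit y dependence, so ∂L/∂y = 0 and the Euler-Lagrange equation gives
    d/dx( y' / sqrt(1 + (y')^2) ) = 0  ⇒  y' / sqrt(1 + (y')^2) = const.
Hence y' is constant, so y(x) is affine.
Fitting the endpoints (0, -3) and (4, 1):
    slope m = (1 − (-3)) / (4 − 0) = 1,
    intercept c = (-3) − m·0 = -3.
Extremal: y(x) = x - 3.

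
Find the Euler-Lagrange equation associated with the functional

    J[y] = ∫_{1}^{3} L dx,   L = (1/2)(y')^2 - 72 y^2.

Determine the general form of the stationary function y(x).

The Lagrangian is L = (1/2)(y')^2 - 72 y^2.
∂L/∂y = -144y.
∂L/∂y' = y'.
The Euler-Lagrange equation d/dx(∂L/∂y') − ∂L/∂y = 0 becomes:
    y'' + 144 y = 0
General solution: y(x) = A sin(12x) + B cos(12x), where A and B are arbitrary constants fixed by the endpoint conditions.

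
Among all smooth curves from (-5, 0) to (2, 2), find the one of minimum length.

Arc-length functional: J[y] = ∫ sqrt(1 + (y')^2) dx.
Lagrangian L = sqrt(1 + (y')^2) has no explicit y dependence, so ∂L/∂y = 0 and the Euler-Lagrange equation gives
    d/dx( y' / sqrt(1 + (y')^2) ) = 0  ⇒  y' / sqrt(1 + (y')^2) = const.
Hence y' is constant, so y(x) is affine.
Fitting the endpoints (-5, 0) and (2, 2):
    slope m = (2 − 0) / (2 − (-5)) = 2/7,
    intercept c = 0 − m·(-5) = 10/7.
Extremal: y(x) = (2/7) x + 10/7.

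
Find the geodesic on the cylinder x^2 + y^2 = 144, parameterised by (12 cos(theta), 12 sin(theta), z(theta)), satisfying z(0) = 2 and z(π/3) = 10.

Parameterise the cylinder of radius R = 12 as
    r(θ) = (12 cos θ, 12 sin θ, z(θ)).
The arc-length element is
    ds = sqrt(144 + (dz/dθ)^2) dθ,
so the Lagrangian is L = sqrt(144 + z'^2).
L depends on z' only, not on z or θ, so ∂L/∂z = 0 and
    ∂L/∂z' = z' / sqrt(144 + z'^2).
The Euler-Lagrange equation gives
    d/dθ( z' / sqrt(144 + z'^2) ) = 0,
so z' is constant. Integrating once:
    z(θ) = a θ + b,
a helix on the cylinder (a straight line when the cylinder is unrolled). The constants a, b are determined by the endpoint conditions.
With endpoint conditions z(0) = 2 and z(π/3) = 10: from z(0) = b we get b = 2, and a·π/3 + 2 = 10 gives a = 24/π, so
    z(θ) = (24/π) θ + 2.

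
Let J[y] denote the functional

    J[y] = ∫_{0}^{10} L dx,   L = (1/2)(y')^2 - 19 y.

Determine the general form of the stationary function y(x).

The Lagrangian is L = (1/2)(y')^2 - 19 y.
∂L/∂y = -19.
∂L/∂y' = y'.
The Euler-Lagrange equation d/dx(∂L/∂y') − ∂L/∂y = 0 becomes:
    y'' + 19 = 0
General solution: y(x) = -(19/2) x^2 + A x + B, where A and B are arbitrary constants fixed by the endpoint conditions.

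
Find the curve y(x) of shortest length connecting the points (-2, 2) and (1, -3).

Arc-length functional: J[y] = ∫ sqrt(1 + (y')^2) dx.
Lagrangian L = sqrt(1 + (y')^2) has no explicit y dependence, so ∂L/∂y = 0 and the Euler-Lagrange equation gives
    d/dx( y' / sqrt(1 + (y')^2) ) = 0  ⇒  y' / sqrt(1 + (y')^2) = const.
Hence y' is constant, so y(x) is affine.
Fitting the endpoints (-2, 2) and (1, -3):
    slope m = ((-3) − 2) / (1 − (-2)) = -5/3,
    intercept c = 2 − m·(-2) = -4/3.
Extremal: y(x) = (-5/3) x - 4/3.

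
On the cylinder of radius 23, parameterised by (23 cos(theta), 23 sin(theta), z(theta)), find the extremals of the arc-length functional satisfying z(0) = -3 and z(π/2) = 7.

Parameterise the cylinder of radius R = 23 as
    r(θ) = (23 cos θ, 23 sin θ, z(θ)).
The arc-length element is
    ds = sqrt(529 + (dz/dθ)^2) dθ,
so the Lagrangian is L = sqrt(529 + z'^2).
L depends on z' only, not on z or θ, so ∂L/∂z = 0 and
    ∂L/∂z' = z' / sqrt(529 + z'^2).
The Euler-Lagrange equation gives
    d/dθ( z' / sqrt(529 + z'^2) ) = 0,
so z' is constant. Integrating once:
    z(θ) = a θ + b,
a helix on the cylinder (a straight line when the cylinder is unrolled). The constants a, b are determined by the endpoint conditions.
With endpoint conditions z(0) = -3 and z(π/2) = 7: from z(0) = b we get b = -3, and a·π/2 + -3 = 7 gives a = 20/π, so
    z(θ) = (20/π) θ − 3.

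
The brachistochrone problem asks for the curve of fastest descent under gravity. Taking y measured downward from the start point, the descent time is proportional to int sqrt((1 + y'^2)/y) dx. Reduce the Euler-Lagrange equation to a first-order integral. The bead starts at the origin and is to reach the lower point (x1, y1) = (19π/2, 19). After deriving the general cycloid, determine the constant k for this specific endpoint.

The Lagrangian L = sqrt((1 + y'^2) / y) has no explicit x dependence, so the Beltrami identity applies:
    L − y' ∂L/∂y' = C.
Compute ∂L/∂y' = y' / sqrt(y (1 + y'^2)).
Substitute:
    sqrt((1 + y'^2)/y) − y'·y' / sqrt(y (1 + y'^2))
    = (1 + y'^2) / sqrt(y (1 + y'^2)) − y'^2 / sqrt(y (1 + y'^2))
    = 1 / sqrt(y (1 + y'^2)) = C.
Squaring and rearranging gives the first integral
    y (1 + y'^2) = 1/C^2 =: k   (constant).
Solving this first-order ODE by the substitution
    y = (k/2)(1 − cos θ)
yields the cycloid parameterisation
    x(θ) = (k/2)(θ − sin θ),   y(θ) = (k/2)(1 − cos θ).
The constant k is fixed by the endpoint condition.
Now fit the given lower endpoint (x1, y1) = (19π/2, 19). At the bottom of the first arch (θ = π), the parametric equations give
    y(π) = (k/2)(1 − cos π) = k,
    x(π) = (k/2)(π − sin π) = kπ/2.
Matching y(π) = 19 gives k = 19, consistent with x(π) = 19π/2. Therefore the specific cycloid is
    x(θ) = (19/2)(θ − sin θ),   y(θ) = (19/2)(1 − cos θ).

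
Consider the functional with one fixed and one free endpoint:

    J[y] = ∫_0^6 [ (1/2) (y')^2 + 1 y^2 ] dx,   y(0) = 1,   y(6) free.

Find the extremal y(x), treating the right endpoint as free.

The Lagrangian L = (1/2) (y')^2 + 1 y^2 gives
    ∂L/∂y = 2 y,   ∂L/∂y' = y'.
Euler-Lagrange: y'' − 2 y = 0.
With k = sqrt(2), the general solution is
    y(x) = A cosh(sqrt(2) x) + B sinh(sqrt(2) x).
Fixed left endpoint y(0) = 1 ⇒ A = 1.
The right endpoint x = 6 is free, so the natural (transversality) condition is ∂L/∂y' |_{x=6} = 0, i.e. y'(6) = 0.
Compute y'(x) = A k sinh(k x) + B k cosh(k x), so
    y'(6) = A k sinh(k·6) + B k cosh(k·6) = 0
    ⇒ B = −A tanh(k·6) = − tanh(sqrt(2)·6).
Therefore the extremal is
    y(x) = cosh(sqrt(2) x) − tanh(sqrt(2)·6) sinh(sqrt(2) x).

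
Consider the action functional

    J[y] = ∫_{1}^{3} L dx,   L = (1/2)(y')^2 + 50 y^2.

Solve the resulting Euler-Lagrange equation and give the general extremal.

The Lagrangian is L = (1/2)(y')^2 + 50 y^2.
∂L/∂y = 100y.
∂L/∂y' = y'.
The Euler-Lagrange equation d/dx(∂L/∂y') − ∂L/∂y = 0 becomes:
    y'' - 100 y = 0
General solution: y(x) = A e^(10x) + B e^(-10x), where A and B are arbitrary constants fixed by the endpoint conditions.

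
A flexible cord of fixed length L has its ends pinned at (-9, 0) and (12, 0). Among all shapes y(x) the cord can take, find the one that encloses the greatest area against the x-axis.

Set up the augmented Lagrangian using a multiplier λ for the length constraint:
    F(y, y') = y − λ sqrt(1 + y'^2).
F has no explicit x dependence, so the Beltrami identity yields a first integral
    F − y' ∂F/∂y' = C.
Compute ∂F/∂y' = −λ y' / sqrt(1 + y'^2). Then
    y − λ sqrt(1 + y'^2) + λ y'^2 / sqrt(1 + y'^2) = C
    ⇒  y − λ / sqrt(1 + y'^2) = C.
Solving for y' and integrating gives
    (x − a)^2 + (y − b)^2 = λ^2,
a circular arc of radius λ. The constants a, b are determined by the endpoint conditions y(-9) = y(12) = 0, and λ is fixed implicitly by the length constraint
    ∫_{-9}^{12} sqrt(1 + y'^2) dx = L.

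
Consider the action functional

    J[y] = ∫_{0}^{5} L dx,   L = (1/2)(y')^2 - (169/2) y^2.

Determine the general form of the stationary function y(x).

The Lagrangian is L = (1/2)(y')^2 - (169/2) y^2.
∂L/∂y = -169y.
∂L/∂y' = y'.
The Euler-Lagrange equation d/dx(∂L/∂y') − ∂L/∂y = 0 becomes:
    y'' + 169 y = 0
General solution: y(x) = A sin(13x) + B cos(13x), where A and B are arbitrary constants fixed by the endpoint conditions.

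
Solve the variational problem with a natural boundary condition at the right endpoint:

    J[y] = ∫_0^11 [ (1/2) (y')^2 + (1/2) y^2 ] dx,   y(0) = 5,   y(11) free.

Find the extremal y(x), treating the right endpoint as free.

The Lagrangian L = (1/2) (y')^2 + (1/2) y^2 gives
    ∂L/∂y = 1 y,   ∂L/∂y' = y'.
Euler-Lagrange: y'' − y = 0.
With k = 1, the general solution is
    y(x) = A cosh(x) + B sinh(x).
Fixed left endpoint y(0) = 5 ⇒ A = 5.
The right endpoint x = 11 is free, so the natural (transversality) condition is ∂L/∂y' |_{x=11} = 0, i.e. y'(11) = 0.
Compute y'(x) = A k sinh(k x) + B k cosh(k x), so
    y'(11) = A k sinh(k·11) + B k cosh(k·11) = 0
    ⇒ B = −A tanh(k·11) = − 5 tanh(1·11).
Therefore the extremal is
    y(x) = 5 cosh(1 x) − 5 tanh(1·11) sinh(1 x).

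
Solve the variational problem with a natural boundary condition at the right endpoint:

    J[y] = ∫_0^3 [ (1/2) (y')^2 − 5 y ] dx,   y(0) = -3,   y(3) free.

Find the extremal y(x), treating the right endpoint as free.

The Lagrangian L = (1/2) (y')^2 − 5 y gives
    ∂L/∂y = −5,   ∂L/∂y' = y'.
Euler-Lagrange: d/dx(y') − (−5) = 0, i.e. y'' + 5 = 0, so
    y(x) = −(5/2) x^2 + C1 x + C2.
Fixed left endpoint y(0) = -3 ⇒ C2 = -3.
The right endpoint x = 3 is free, so the natural (transversality) condition is ∂L/∂y' |_{x=3} = 0, i.e. y'(3) = 0.
Compute y'(x) = −5 x + C1, so y'(3) = −15 + C1 = 0 ⇒ C1 = 15.
Therefore the extremal is
    y(x) = −(5/2) x^2 + 15 x − 3.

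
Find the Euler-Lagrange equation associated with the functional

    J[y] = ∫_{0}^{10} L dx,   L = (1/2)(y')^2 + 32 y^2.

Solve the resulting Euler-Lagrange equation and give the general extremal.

The Lagrangian is L = (1/2)(y')^2 + 32 y^2.
∂L/∂y = 64y.
∂L/∂y' = y'.
The Euler-Lagrange equation d/dx(∂L/∂y') − ∂L/∂y = 0 becomes:
    y'' - 64 y = 0
General solution: y(x) = A e^(8x) + B e^(-8x), where A and B are arbitrary constants fixed by the endpoint conditions.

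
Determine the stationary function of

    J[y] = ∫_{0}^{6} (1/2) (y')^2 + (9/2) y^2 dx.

The Lagrangian is L = (1/2) (y')^2 + (9/2) y^2.
Compute ∂L/∂y = 9y, ∂L/∂y' = y'.
The Euler-Lagrange equation d/dx(∂L/∂y') − ∂L/∂y = 0 reduces to
    y'' − 9 y = 0.
Its general solution is
    y(x) = A e^(3x) + B e^(−3x),
with A, B fixed by the endpoint conditions.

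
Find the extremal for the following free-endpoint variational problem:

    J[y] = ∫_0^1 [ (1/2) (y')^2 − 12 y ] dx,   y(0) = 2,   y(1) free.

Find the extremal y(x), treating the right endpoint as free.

The Lagrangian L = (1/2) (y')^2 − 12 y gives
    ∂L/∂y = −12,   ∂L/∂y' = y'.
Euler-Lagrange: d/dx(y') − (−12) = 0, i.e. y'' + 12 = 0, so
    y(x) = −(12/2) x^2 + C1 x + C2.
Fixed left endpoint y(0) = 2 ⇒ C2 = 2.
The right endpoint x = 1 is free, so the natural (transversality) condition is ∂L/∂y' |_{x=1} = 0, i.e. y'(1) = 0.
Compute y'(x) = −12 x + C1, so y'(1) = −12 + C1 = 0 ⇒ C1 = 12.
Therefore the extremal is
    y(x) = −6 x^2 + 12 x + 2.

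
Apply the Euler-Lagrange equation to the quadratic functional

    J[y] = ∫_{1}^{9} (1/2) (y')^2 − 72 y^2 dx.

The Lagrangian is L = (1/2) (y')^2 − 72 y^2.
Compute ∂L/∂y = -144y, ∂L/∂y' = y'.
The Euler-Lagrange equation d/dx(∂L/∂y') − ∂L/∂y = 0 reduces to
    y'' + 144 y = 0.
Its general solution is
    y(x) = A sin(12x) + B cos(12x),
with A, B fixed by the endpoint conditions.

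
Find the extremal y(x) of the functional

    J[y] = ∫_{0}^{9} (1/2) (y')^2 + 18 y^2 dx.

The Lagrangian is L = (1/2) (y')^2 + 18 y^2.
Compute ∂L/∂y = 36y, ∂L/∂y' = y'.
The Euler-Lagrange equation d/dx(∂L/∂y') − ∂L/∂y = 0 reduces to
    y'' − 36 y = 0.
Its general solution is
    y(x) = A e^(6x) + B e^(−6x),
with A, B fixed by the endpoint conditions.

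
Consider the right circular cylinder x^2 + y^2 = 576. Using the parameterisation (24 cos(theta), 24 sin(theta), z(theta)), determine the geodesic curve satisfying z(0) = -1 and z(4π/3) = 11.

Parameterise the cylinder of radius R = 24 as
    r(θ) = (24 cos θ, 24 sin θ, z(θ)).
The arc-length element is
    ds = sqrt(576 + (dz/dθ)^2) dθ,
so the Lagrangian is L = sqrt(576 + z'^2).
L depends on z' only, not on z or θ, so ∂L/∂z = 0 and
    ∂L/∂z' = z' / sqrt(576 + z'^2).
The Euler-Lagrange equation gives
    d/dθ( z' / sqrt(576 + z'^2) ) = 0,
so z' is constant. Integrating once:
    z(θ) = a θ + b,
a helix on the cylinder (a straight line when the cylinder is unrolled). The constants a, b are determined by the endpoint conditions.
With endpoint conditions z(0) = -1 and z(4π/3) = 11: from z(0) = b we get b = -1, and a·4π/3 + -1 = 11 gives a = 9/π, so
    z(θ) = (9/π) θ − 1.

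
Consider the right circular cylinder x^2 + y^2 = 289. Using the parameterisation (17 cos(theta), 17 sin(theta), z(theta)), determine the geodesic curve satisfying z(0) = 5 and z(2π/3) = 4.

Parameterise the cylinder of radius R = 17 as
    r(θ) = (17 cos θ, 17 sin θ, z(θ)).
The arc-length element is
    ds = sqrt(289 + (dz/dθ)^2) dθ,
so the Lagrangian is L = sqrt(289 + z'^2).
L depends on z' only, not on z or θ, so ∂L/∂z = 0 and
    ∂L/∂z' = z' / sqrt(289 + z'^2).
The Euler-Lagrange equation gives
    d/dθ( z' / sqrt(289 + z'^2) ) = 0,
so z' is constant. Integrating once:
    z(θ) = a θ + b,
a helix on the cylinder (a straight line when the cylinder is unrolled). The constants a, b are determined by the endpoint conditions.
With endpoint conditions z(0) = 5 and z(2π/3) = 4: from z(0) = b we get b = 5, and a·2π/3 + 5 = 4 gives a = -3/(2π), so
    z(θ) = (-3/(2π)) θ + 5.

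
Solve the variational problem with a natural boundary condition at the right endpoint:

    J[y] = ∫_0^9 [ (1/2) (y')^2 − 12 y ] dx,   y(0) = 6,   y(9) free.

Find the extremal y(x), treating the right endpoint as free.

The Lagrangian L = (1/2) (y')^2 − 12 y gives
    ∂L/∂y = −12,   ∂L/∂y' = y'.
Euler-Lagrange: d/dx(y') − (−12) = 0, i.e. y'' + 12 = 0, so
    y(x) = −(12/2) x^2 + C1 x + C2.
Fixed left endpoint y(0) = 6 ⇒ C2 = 6.
The right endpoint x = 9 is free, so the natural (transversality) condition is ∂L/∂y' |_{x=9} = 0, i.e. y'(9) = 0.
Compute y'(x) = −12 x + C1, so y'(9) = −108 + C1 = 0 ⇒ C1 = 108.
Therefore the extremal is
    y(x) = −6 x^2 + 108 x + 6.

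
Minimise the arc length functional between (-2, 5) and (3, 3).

Arc-length functional: J[y] = ∫ sqrt(1 + (y')^2) dx.
Lagrangian L = sqrt(1 + (y')^2) has no explicit y dependence, so ∂L/∂y = 0 and the Euler-Lagrange equation gives
    d/dx( y' / sqrt(1 + (y')^2) ) = 0  ⇒  y' / sqrt(1 + (y')^2) = const.
Hence y' is constant, so y(x) is affine.
Fitting the endpoints (-2, 5) and (3, 3):
    slope m = (3 − 5) / (3 − (-2)) = -2/5,
    intercept c = 5 − m·(-2) = 21/5.
Extremal: y(x) = (-2/5) x + 21/5.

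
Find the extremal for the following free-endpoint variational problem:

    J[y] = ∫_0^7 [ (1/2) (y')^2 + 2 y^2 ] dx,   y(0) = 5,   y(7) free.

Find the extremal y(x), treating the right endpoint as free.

The Lagrangian L = (1/2) (y')^2 + 2 y^2 gives
    ∂L/∂y = 4 y,   ∂L/∂y' = y'.
Euler-Lagrange: y'' − 4 y = 0.
With k = 2, the general solution is
    y(x) = A cosh(2 x) + B sinh(2 x).
Fixed left endpoint y(0) = 5 ⇒ A = 5.
The right endpoint x = 7 is free, so the natural (transversality) condition is ∂L/∂y' |_{x=7} = 0, i.e. y'(7) = 0.
Compute y'(x) = A k sinh(k x) + B k cosh(k x), so
    y'(7) = A k sinh(k·7) + B k cosh(k·7) = 0
    ⇒ B = −A tanh(k·7) = − 5 tanh(2·7).
Therefore the extremal is
    y(x) = 5 cosh(2 x) − 5 tanh(2·7) sinh(2 x).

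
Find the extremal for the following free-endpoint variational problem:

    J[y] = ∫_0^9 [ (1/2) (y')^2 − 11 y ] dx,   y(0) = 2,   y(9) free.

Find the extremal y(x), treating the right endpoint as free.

The Lagrangian L = (1/2) (y')^2 − 11 y gives
    ∂L/∂y = −11,   ∂L/∂y' = y'.
Euler-Lagrange: d/dx(y') − (−11) = 0, i.e. y'' + 11 = 0, so
    y(x) = −(11/2) x^2 + C1 x + C2.
Fixed left endpoint y(0) = 2 ⇒ C2 = 2.
The right endpoint x = 9 is free, so the natural (transversality) condition is ∂L/∂y' |_{x=9} = 0, i.e. y'(9) = 0.
Compute y'(x) = −11 x + C1, so y'(9) = −99 + C1 = 0 ⇒ C1 = 99.
Therefore the extremal is
    y(x) = −(11/2) x^2 + 99 x + 2.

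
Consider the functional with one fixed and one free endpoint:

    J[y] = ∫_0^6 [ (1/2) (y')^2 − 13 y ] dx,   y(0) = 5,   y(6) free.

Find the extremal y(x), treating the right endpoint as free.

The Lagrangian L = (1/2) (y')^2 − 13 y gives
    ∂L/∂y = −13,   ∂L/∂y' = y'.
Euler-Lagrange: d/dx(y') − (−13) = 0, i.e. y'' + 13 = 0, so
    y(x) = −(13/2) x^2 + C1 x + C2.
Fixed left endpoint y(0) = 5 ⇒ C2 = 5.
The right endpoint x = 6 is free, so the natural (transversality) condition is ∂L/∂y' |_{x=6} = 0, i.e. y'(6) = 0.
Compute y'(x) = −13 x + C1, so y'(6) = −78 + C1 = 0 ⇒ C1 = 78.
Therefore the extremal is
    y(x) = −(13/2) x^2 + 78 x + 5.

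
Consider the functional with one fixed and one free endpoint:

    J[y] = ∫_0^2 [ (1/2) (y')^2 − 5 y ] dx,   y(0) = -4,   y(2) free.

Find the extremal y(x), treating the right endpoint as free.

The Lagrangian L = (1/2) (y')^2 − 5 y gives
    ∂L/∂y = −5,   ∂L/∂y' = y'.
Euler-Lagrange: d/dx(y') − (−5) = 0, i.e. y'' + 5 = 0, so
    y(x) = −(5/2) x^2 + C1 x + C2.
Fixed left endpoint y(0) = -4 ⇒ C2 = -4.
The right endpoint x = 2 is free, so the natural (transversality) condition is ∂L/∂y' |_{x=2} = 0, i.e. y'(2) = 0.
Compute y'(x) = −5 x + C1, so y'(2) = −10 + C1 = 0 ⇒ C1 = 10.
Therefore the extremal is
    y(x) = −(5/2) x^2 + 10 x − 4.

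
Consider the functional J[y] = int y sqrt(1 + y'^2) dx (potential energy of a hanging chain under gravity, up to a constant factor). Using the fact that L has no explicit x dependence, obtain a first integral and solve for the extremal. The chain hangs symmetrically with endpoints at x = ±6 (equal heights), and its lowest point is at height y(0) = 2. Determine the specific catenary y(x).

The Lagrangian L(y, y') = y sqrt(1 + y'^2) has no explicit x dependence, so the Beltrami identity applies:
    L − y' ∂L/∂y' = C.
Compute ∂L/∂y' = y · y' / sqrt(1 + y'^2). Then
    L − y' ∂L/∂y'
    = y sqrt(1 + y'^2) − y · y'^2 / sqrt(1 + y'^2)
    = y (1 + y'^2 − y'^2) / sqrt(1 + y'^2)
    = y / sqrt(1 + y'^2) = C.
Squaring gives y^2 = C^2 (1 + y'^2), i.e.
    y'^2 = y^2 / C^2 − 1.
Separating variables,
    dy / sqrt(y^2 − C^2) = dx / C,
and integrating gives arccosh(y / C) = (x − a)/C, so
    y(x) = C cosh((x − a)/C),
the catenary. The constants C and a are fixed by the two endpoint conditions (and, for the hanging-chain problem, the length constraint selects C).
Now fit the given data. The endpoints x = ±6 are symmetric at equal height, so the catenary is even about its minimum: a = 0 and y(x) = C cosh(x/C). The lowest point is y(0) = C cosh(0) = C, and we are told y(0) = 2, so C = 2. Therefore
    y(x) = 2 cosh(x/2),
and at the endpoints
    y(±6) = 2 cosh(6/2).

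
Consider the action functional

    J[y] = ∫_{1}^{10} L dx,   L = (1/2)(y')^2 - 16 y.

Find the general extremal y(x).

The Lagrangian is L = (1/2)(y')^2 - 16 y.
∂L/∂y = -16.
∂L/∂y' = y'.
The Euler-Lagrange equation d/dx(∂L/∂y') − ∂L/∂y = 0 becomes:
    y'' + 16 = 0
General solution: y(x) = -8 x^2 + A x + B, where A and B are arbitrary constants fixed by the endpoint conditions.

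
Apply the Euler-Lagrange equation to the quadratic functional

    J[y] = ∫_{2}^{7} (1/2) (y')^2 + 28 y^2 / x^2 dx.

The Lagrangian is L = (1/2) (y')^2 + 28 y^2 / x^2.
Compute ∂L/∂y = 56y/x^2, ∂L/∂y' = y'.
The Euler-Lagrange equation d/dx(∂L/∂y') − ∂L/∂y = 0 reduces to
    y'' − 56/x^2 · y = 0  (x > 0).
Its general solution is
    y(x) = A x^8 + B x^(-7),
with A, B fixed by the endpoint conditions.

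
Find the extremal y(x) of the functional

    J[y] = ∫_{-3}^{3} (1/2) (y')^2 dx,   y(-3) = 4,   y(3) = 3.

The Lagrangian is L = (1/2) (y')^2.
Compute ∂L/∂y = 0, ∂L/∂y' = y'.
The Euler-Lagrange equation d/dx(∂L/∂y') − ∂L/∂y = 0 reduces to
    y'' = 0.
Its general solution is
    y(x) = A x + B,
with A, B fixed by the endpoint conditions.
Applying the endpoint conditions y(-3) = 4 and y(3) = 3: solve A·-3 + B = 4 and A·3 + B = 3. Subtracting gives A(3 − -3) = 3 − 4, so A = -1/6, and B = 4 − A·-3 = 7/2. Therefore
    y(x) = (-1/6) x + 7/2.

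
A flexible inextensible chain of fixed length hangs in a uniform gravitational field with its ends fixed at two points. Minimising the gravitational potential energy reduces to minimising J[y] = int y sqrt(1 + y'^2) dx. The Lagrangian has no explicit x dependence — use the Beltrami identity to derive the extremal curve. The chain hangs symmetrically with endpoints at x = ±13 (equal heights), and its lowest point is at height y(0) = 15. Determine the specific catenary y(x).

The Lagrangian L(y, y') = y sqrt(1 + y'^2) has no explicit x dependence, so the Beltrami identity applies:
    L − y' ∂L/∂y' = C.
Compute ∂L/∂y' = y · y' / sqrt(1 + y'^2). Then
    L − y' ∂L/∂y'
    = y sqrt(1 + y'^2) − y · y'^2 / sqrt(1 + y'^2)
    = y (1 + y'^2 − y'^2) / sqrt(1 + y'^2)
    = y / sqrt(1 + y'^2) = C.
Squaring gives y^2 = C^2 (1 + y'^2), i.e.
    y'^2 = y^2 / C^2 − 1.
Separating variables,
    dy / sqrt(y^2 − C^2) = dx / C,
and integrating gives arccosh(y / C) = (x − a)/C, so
    y(x) = C cosh((x − a)/C),
the catenary. The constants C and a are fixed by the two endpoint conditions (and, for the hanging-chain problem, the length constraint selects C).
Now fit the given data. The endpoints x = ±13 are symmetric at equal height, so the catenary is even about its minimum: a = 0 and y(x) = C cosh(x/C). The lowest point is y(0) = C cosh(0) = C, and we are told y(0) = 15, so C = 15. Therefore
    y(x) = 15 cosh(x/15),
and at the endpoints
    y(±13) = 15 cosh(13/15).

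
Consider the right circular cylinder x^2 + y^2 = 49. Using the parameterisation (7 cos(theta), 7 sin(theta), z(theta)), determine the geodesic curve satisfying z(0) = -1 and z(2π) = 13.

Parameterise the cylinder of radius R = 7 as
    r(θ) = (7 cos θ, 7 sin θ, z(θ)).
The arc-length element is
    ds = sqrt(49 + (dz/dθ)^2) dθ,
so the Lagrangian is L = sqrt(49 + z'^2).
L depends on z' only, not on z or θ, so ∂L/∂z = 0 and
    ∂L/∂z' = z' / sqrt(49 + z'^2).
The Euler-Lagrange equation gives
    d/dθ( z' / sqrt(49 + z'^2) ) = 0,
so z' is constant. Integrating once:
    z(θ) = a θ + b,
a helix on the cylinder (a straight line when the cylinder is unrolled). The constants a, b are determined by the endpoint conditions.
With endpoint conditions z(0) = -1 and z(2π) = 13: from z(0) = b we get b = -1, and a·2π + -1 = 13 gives a = 7/π, so
    z(θ) = (7/π) θ − 1.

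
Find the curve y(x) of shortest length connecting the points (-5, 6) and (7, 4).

Arc-length functional: J[y] = ∫ sqrt(1 + (y')^2) dx.
Lagrangian L = sqrt(1 + (y')^2) has no explicit y dependence, so ∂L/∂y = 0 and the Euler-Lagrange equation gives
    d/dx( y' / sqrt(1 + (y')^2) ) = 0  ⇒  y' / sqrt(1 + (y')^2) = const.
Hence y' is constant, so y(x) is affine.
Fitting the endpoints (-5, 6) and (7, 4):
    slope m = (4 − 6) / (7 − (-5)) = -1/6,
    intercept c = 6 − m·(-5) = 31/6.
Extremal: y(x) = (-1/6) x + 31/6.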